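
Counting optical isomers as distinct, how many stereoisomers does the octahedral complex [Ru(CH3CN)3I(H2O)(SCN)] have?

There are 4 geometric isomers: CH3CN mer (3 arrangements); CH3CN fac (chiral).
One of these lacks any improper symmetry element and so occurs as an enantiomeric pair, giving 4 + 1 = 5 stereoisomers in total.

5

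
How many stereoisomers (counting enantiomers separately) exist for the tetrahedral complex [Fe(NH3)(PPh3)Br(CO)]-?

2

In a tetrahedral complex all four positions are equivalent and every pair of ligands is adjacent — there is no cis/trans distinction.
Only one geometric arrangement is possible; it has no improper symmetry element, so it exists as a pair of enantiomers (2 stereoisomers).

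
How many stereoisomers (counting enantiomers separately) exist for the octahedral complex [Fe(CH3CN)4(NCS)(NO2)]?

In an octahedral complex each vertex has one trans partner and four cis neighbours.
Systematic placement gives 2 geometric isomers: NCS and NO2 mutually trans; NCS and NO2 mutually cis.
Each arrangement has an internal mirror plane or centre of symmetry, so none is chiral.

2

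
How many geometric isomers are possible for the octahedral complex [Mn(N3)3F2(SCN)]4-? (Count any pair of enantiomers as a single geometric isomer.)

3

In an octahedral complex each vertex has one trans partner and four cis neighbours.
The distinct arrangements are (3 in all): N3 mer, F trans; N3 fac, F cis; N3 mer, F cis.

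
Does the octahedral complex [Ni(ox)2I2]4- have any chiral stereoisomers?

yes

Each ox is bidentate and must span two cis positions.
There are 2 geometric isomers: I trans; I cis (chiral).
One of these lacks any improper symmetry element and so occurs as an enantiomeric pair, giving 2 + 1 = 3 stereoisomers in total.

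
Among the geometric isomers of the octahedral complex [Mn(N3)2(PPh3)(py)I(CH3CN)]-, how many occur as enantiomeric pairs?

6

The six octahedral sites form three mutually perpendicular trans pairs.
Placing the ligands in turn and identifying arrangements related by rotation or reflection leaves 9 distinct geometric isomers.
Of these, 6 lack any improper symmetry element and so occur as enantiomeric pairs, giving 9 + 6 = 15 stereoisomers in total.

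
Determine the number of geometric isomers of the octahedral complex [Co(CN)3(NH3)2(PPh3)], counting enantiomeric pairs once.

3

In an octahedral complex each vertex has one trans partner and four cis neighbours.
Systematic placement gives 3 geometric isomers: CN mer, NH3 cis; CN mer, NH3 trans; CN fac, NH3 cis.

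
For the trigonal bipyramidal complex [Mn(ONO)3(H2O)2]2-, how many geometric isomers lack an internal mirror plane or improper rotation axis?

A trigonal bipyramid has two axial and three equatorial sites, which are chemically inequivalent.
Systematic placement gives 3 geometric isomers: H2O both axial; H2O one axial, one equatorial; H2O both equatorial.
Each arrangement has an internal mirror plane or centre of symmetry, so none is chiral.

0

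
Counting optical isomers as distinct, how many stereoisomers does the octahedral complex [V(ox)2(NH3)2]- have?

An octahedron has six vertices in three trans pairs; every non-trans pair is cis.
Each ox is bidentate and must span two cis positions.
There are 2 geometric isomers: NH3 trans; NH3 cis (chiral).
One of these lacks any improper symmetry element and so occurs as an enantiomeric pair, giving 2 + 1 = 3 stereoisomers in total.

3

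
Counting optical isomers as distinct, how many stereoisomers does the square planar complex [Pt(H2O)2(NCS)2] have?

2

In a square planar complex each vertex has one trans partner and two cis neighbours.
Working through the distinct placements yields 2 geometric isomers: H2O cis; H2O trans.
Each arrangement has an internal mirror plane or centre of symmetry, so none is chiral.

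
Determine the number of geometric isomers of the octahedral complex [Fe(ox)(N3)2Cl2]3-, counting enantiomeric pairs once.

Each ox is bidentate and must span two cis positions.
There are 3 geometric isomers: N3 cis, Cl trans; N3 cis, Cl cis (chiral); N3 trans, Cl cis.

3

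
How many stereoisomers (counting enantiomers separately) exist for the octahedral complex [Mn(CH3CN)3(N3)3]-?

2

An octahedron has six vertices in three trans pairs; every non-trans pair is cis.
Systematic placement gives 2 geometric isomers: CH3CN mer; CH3CN fac.
Each arrangement has an internal mirror plane or centre of symmetry, so none is chiral.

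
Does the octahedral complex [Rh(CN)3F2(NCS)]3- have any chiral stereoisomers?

no

An octahedron has six vertices in three trans pairs; every non-trans pair is cis.
Working through the distinct placements yields 3 geometric isomers: CN mer, F cis; CN mer, F trans; CN fac, F cis.
Each arrangement has an internal mirror plane or centre of symmetry, so none is chiral.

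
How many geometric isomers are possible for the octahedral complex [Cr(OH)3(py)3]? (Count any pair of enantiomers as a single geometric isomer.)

An octahedron has six vertices in three trans pairs; every non-trans pair is cis.
There are 2 geometric isomers: OH mer; OH fac.

2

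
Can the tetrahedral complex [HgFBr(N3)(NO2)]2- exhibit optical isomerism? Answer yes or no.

yes

Only one geometric arrangement is possible; it has no improper symmetry element, so it exists as a pair of enantiomers (2 stereoisomers).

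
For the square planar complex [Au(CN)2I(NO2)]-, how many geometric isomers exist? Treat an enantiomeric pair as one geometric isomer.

2

A square has two trans pairs of vertices; adjacent vertices are cis.
Systematic placement gives 2 geometric isomers: CN cis; CN trans.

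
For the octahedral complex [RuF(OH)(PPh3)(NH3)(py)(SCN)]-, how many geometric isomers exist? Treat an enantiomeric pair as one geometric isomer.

15

The six octahedral sites form three mutually perpendicular trans pairs.
Placing the ligands in turn and identifying arrangements related by rotation or reflection leaves 15 distinct geometric isomers.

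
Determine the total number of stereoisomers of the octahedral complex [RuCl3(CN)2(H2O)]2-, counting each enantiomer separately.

The six octahedral sites form three mutually perpendicular trans pairs.
There are 3 geometric isomers: Cl mer, CN trans; Cl fac, CN cis; Cl mer, CN cis.
Each arrangement has an internal mirror plane or centre of symmetry, so none is chiral.

3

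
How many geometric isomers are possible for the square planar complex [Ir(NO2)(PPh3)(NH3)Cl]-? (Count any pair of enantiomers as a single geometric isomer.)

3

A square has two trans pairs of vertices; adjacent vertices are cis.
Systematic placement gives 3 geometric isomers: (Cl/NO2 trans, NH3/PPh3 trans); (Cl/PPh3 trans, NH3/NO2 trans); (Cl/NH3 trans, NO2/PPh3 trans).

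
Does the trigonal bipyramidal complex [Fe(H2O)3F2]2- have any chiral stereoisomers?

no

Systematic placement gives 3 geometric isomers: F both axial; F one axial, one equatorial; F both equatorial.
Each arrangement has an internal mirror plane or centre of symmetry, so none is chiral.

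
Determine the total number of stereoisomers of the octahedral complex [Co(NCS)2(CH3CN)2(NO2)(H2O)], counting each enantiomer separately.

An octahedron has six vertices in three trans pairs; every non-trans pair is cis.
There are 6 geometric isomers: NCS cis, CH3CN trans; NCS trans, CH3CN trans; NCS cis, CH3CN cis (3 arrangements, 2 chiral); NCS trans, CH3CN cis.
Of these, 2 lack any improper symmetry element and so occur as enantiomeric pairs, giving 6 + 2 = 8 stereoisomers in total.

8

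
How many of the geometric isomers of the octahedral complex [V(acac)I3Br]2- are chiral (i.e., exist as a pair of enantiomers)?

0

In an octahedral complex each vertex has one trans partner and four cis neighbours.
Each acac is bidentate and must span two cis positions.
Systematic placement gives 2 geometric isomers: I fac; I mer.
Each arrangement has an internal mirror plane or centre of symmetry, so none is chiral.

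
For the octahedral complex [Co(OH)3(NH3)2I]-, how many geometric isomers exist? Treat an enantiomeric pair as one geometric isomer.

In an octahedral complex each vertex has one trans partner and four cis neighbours.
There are 3 geometric isomers: OH mer, NH3 cis; OH mer, NH3 trans; OH fac, NH3 cis.

3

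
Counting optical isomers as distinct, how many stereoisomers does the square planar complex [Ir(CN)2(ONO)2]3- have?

2

A square has two trans pairs of vertices; adjacent vertices are cis.
There are 2 geometric isomers: CN cis; CN trans.
Each arrangement has an internal mirror plane or centre of symmetry, so none is chiral.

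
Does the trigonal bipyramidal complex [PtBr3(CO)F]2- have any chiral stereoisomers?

no

The distinct arrangements are (4 in all): CO equatorial, F equatorial; CO axial, F equatorial; CO equatorial, F axial; CO axial, F axial.
Each arrangement has an internal mirror plane or centre of symmetry, so none is chiral.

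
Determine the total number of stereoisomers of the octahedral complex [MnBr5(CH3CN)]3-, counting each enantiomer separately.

1

The six octahedral sites form three mutually perpendicular trans pairs.
Only one geometric arrangement is possible.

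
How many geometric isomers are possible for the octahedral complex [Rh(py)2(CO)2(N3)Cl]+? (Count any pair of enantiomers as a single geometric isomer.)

In an octahedral complex each vertex has one trans partner and four cis neighbours.
There are 6 geometric isomers: py trans, CO trans; py cis, CO trans; py trans, CO cis; py cis, CO cis (3 arrangements, 2 chiral).

6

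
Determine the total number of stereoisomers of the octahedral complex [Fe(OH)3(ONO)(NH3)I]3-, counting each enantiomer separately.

The six octahedral sites form three mutually perpendicular trans pairs.
Working through the distinct placements yields 4 geometric isomers: OH mer (3 arrangements); OH fac (chiral).
One of these lacks any improper symmetry element and so occurs as an enantiomeric pair, giving 4 + 1 = 5 stereoisomers in total.

5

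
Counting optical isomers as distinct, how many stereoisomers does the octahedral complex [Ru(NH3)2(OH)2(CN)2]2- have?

6

In an octahedral complex each vertex has one trans partner and four cis neighbours.
Systematic placement gives 5 geometric isomers: NH3 trans, OH trans, CN trans; NH3 cis, OH cis, CN trans; NH3 cis, OH trans, CN cis; NH3 cis, OH cis, CN cis (chiral); NH3 trans, OH cis, CN cis.
One of these lacks any improper symmetry element and so occurs as an enantiomeric pair, giving 5 + 1 = 6 stereoisomers in total.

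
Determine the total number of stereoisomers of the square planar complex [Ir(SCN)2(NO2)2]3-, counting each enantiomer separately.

A square has two trans pairs of vertices; adjacent vertices are cis.
The distinct arrangements are (2 in all): SCN cis; SCN trans.
Each arrangement has an internal mirror plane or centre of symmetry, so none is chiral.

2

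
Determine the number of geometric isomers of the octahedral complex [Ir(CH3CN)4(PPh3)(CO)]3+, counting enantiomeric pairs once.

The six octahedral sites form three mutually perpendicular trans pairs.
The distinct arrangements are (2 in all): PPh3 and CO mutually trans; PPh3 and CO mutually cis.

2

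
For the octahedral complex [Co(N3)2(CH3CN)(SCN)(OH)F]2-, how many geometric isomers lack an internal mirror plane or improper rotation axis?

In an octahedral complex each vertex has one trans partner and four cis neighbours.
Exhaustive case analysis gives 9 geometric isomers.
Of these, 6 lack any improper symmetry element and so occur as enantiomeric pairs, giving 9 + 6 = 15 stereoisomers in total.

6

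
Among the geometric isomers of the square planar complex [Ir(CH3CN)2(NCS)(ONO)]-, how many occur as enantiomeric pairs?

In a square planar complex each vertex has one trans partner and two cis neighbours.
Systematic placement gives 2 geometric isomers: CH3CN cis; CH3CN trans.
Each arrangement has an internal mirror plane or centre of symmetry, so none is chiral.

0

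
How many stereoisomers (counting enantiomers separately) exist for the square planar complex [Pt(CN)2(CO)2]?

2

A square has two trans pairs of vertices; adjacent vertices are cis.
Working through the distinct placements yields 2 geometric isomers: CN cis; CN trans.
Each arrangement has an internal mirror plane or centre of symmetry, so none is chiral.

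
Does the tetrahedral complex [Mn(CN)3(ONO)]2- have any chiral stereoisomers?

no

All four vertices of a tetrahedron are equivalent and mutually adjacent, so cis/trans isomerism cannot arise.
Only one geometric arrangement is possible.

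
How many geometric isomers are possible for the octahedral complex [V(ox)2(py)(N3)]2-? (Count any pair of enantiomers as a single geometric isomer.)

Each ox is bidentate and must span two cis positions.
The distinct arrangements are (2 in all): py and N3 mutually cis (chiral); py and N3 mutually trans.

2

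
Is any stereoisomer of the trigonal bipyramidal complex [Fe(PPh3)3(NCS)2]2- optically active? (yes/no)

no

A trigonal bipyramid has two axial and three equatorial sites, which are chemically inequivalent.
There are 3 geometric isomers: NCS both axial; NCS one axial, one equatorial; NCS both equatorial.
Each arrangement has an internal mirror plane or centre of symmetry, so none is chiral.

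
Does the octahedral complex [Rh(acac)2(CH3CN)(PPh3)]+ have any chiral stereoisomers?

yes

In an octahedral complex each vertex has one trans partner and four cis neighbours.
Each acac is bidentate and must span two cis positions.
Systematic placement gives 2 geometric isomers: CH3CN and PPh3 mutually trans; CH3CN and PPh3 mutually cis (chiral).
One of these lacks any improper symmetry element and so occurs as an enantiomeric pair, giving 2 + 1 = 3 stereoisomers in total.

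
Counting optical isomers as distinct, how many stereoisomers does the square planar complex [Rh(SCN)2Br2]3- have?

A square has two trans pairs of vertices; adjacent vertices are cis.
The distinct arrangements are (2 in all): SCN cis; SCN trans.
Each arrangement has an internal mirror plane or centre of symmetry, so none is chiral.

2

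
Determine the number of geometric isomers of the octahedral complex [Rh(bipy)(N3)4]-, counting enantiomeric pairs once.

The six octahedral sites form three mutually perpendicular trans pairs.
Each bipy is bidentate and must span two cis positions.
Only one geometric arrangement is possible.

1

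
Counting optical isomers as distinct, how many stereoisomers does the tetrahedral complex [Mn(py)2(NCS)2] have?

1

In a tetrahedral complex all four positions are equivalent and every pair of ligands is adjacent — there is no cis/trans distinction.
Only one geometric arrangement is possible.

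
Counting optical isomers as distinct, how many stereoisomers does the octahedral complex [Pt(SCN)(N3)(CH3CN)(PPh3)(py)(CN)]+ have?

Systematic enumeration (placing each ligand type in turn and discarding arrangements equivalent by rotation or reflection) gives 15 geometric isomers.
Of these, 15 lack any improper symmetry element and so occur as enantiomeric pairs, giving 15 + 15 = 30 stereoisomers in total.

30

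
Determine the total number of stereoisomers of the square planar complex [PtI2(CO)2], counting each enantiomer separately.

In a square planar complex each vertex has one trans partner and two cis neighbours.
The distinct arrangements are (2 in all): I cis; I trans.
Each arrangement has an internal mirror plane or centre of symmetry, so none is chiral.

2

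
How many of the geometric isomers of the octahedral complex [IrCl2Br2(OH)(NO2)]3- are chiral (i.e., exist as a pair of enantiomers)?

An octahedron has six vertices in three trans pairs; every non-trans pair is cis.
Systematic placement gives 6 geometric isomers: Cl trans, Br trans; Cl cis, Br trans; Cl cis, Br cis (3 arrangements, 2 chiral); Cl trans, Br cis.
Of these, 2 lack any improper symmetry element and so occur as enantiomeric pairs, giving 6 + 2 = 8 stereoisomers in total.

2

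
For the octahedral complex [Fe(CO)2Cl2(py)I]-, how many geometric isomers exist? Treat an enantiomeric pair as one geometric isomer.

6

An octahedron has six vertices in three trans pairs; every non-trans pair is cis.
The distinct arrangements are (6 in all): CO trans, Cl trans; CO trans, Cl cis; CO cis, Cl cis (3 arrangements, 2 chiral); CO cis, Cl trans.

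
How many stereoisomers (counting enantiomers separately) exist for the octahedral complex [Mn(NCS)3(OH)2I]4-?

The six octahedral sites form three mutually perpendicular trans pairs.
The distinct arrangements are (3 in all): NCS mer, OH trans; NCS fac, OH cis; NCS mer, OH cis.
Each arrangement has an internal mirror plane or centre of symmetry, so none is chiral.

3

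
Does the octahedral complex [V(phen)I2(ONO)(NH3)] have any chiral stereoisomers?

yes

The six octahedral sites form three mutually perpendicular trans pairs.
Each phen is bidentate and must span two cis positions.
Working through the distinct placements yields 4 geometric isomers: I trans; I cis (3 arrangements, 2 chiral).
Of these, 2 lack any improper symmetry element and so occur as enantiomeric pairs, giving 4 + 2 = 6 stereoisomers in total.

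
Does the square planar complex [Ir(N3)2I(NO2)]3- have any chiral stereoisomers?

no

In a square planar complex each vertex has one trans partner and two cis neighbours.
Working through the distinct placements yields 2 geometric isomers: N3 cis; N3 trans.
Each arrangement has an internal mirror plane or centre of symmetry, so none is chiral.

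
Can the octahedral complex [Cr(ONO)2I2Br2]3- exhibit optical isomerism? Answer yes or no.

An octahedron has six vertices in three trans pairs; every non-trans pair is cis.
The distinct arrangements are (5 in all): ONO trans, I trans, Br trans; ONO cis, I cis, Br trans; ONO trans, I cis, Br cis; ONO cis, I cis, Br cis (chiral); ONO cis, I trans, Br cis.
One of these lacks any improper symmetry element and so occurs as an enantiomeric pair, giving 5 + 1 = 6 stereoisomers in total.

yes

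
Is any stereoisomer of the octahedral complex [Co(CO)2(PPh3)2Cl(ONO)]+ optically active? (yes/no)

The distinct arrangements are (6 in all): CO trans, PPh3 trans; CO trans, PPh3 cis; CO cis, PPh3 trans; CO cis, PPh3 cis (3 arrangements, 2 chiral).
Of these, 2 lack any improper symmetry element and so occur as enantiomeric pairs, giving 6 + 2 = 8 stereoisomers in total.

yes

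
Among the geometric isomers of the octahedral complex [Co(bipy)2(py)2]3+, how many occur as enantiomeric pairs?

The six octahedral sites form three mutually perpendicular trans pairs.
Each bipy is bidentate and must span two cis positions.
Systematic placement gives 2 geometric isomers: py trans; py cis (chiral).
One of these lacks any improper symmetry element and so occurs as an enantiomeric pair, giving 2 + 1 = 3 stereoisomers in total.

1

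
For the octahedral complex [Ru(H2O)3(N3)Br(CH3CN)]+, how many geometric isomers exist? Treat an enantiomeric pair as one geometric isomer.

4

An octahedron has six vertices in three trans pairs; every non-trans pair is cis.
The distinct arrangements are (4 in all): H2O mer (3 arrangements); H2O fac (chiral).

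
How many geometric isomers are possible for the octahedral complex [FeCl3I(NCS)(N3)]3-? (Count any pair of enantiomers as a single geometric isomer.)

4

The six octahedral sites form three mutually perpendicular trans pairs.
The distinct arrangements are (4 in all): Cl mer (3 arrangements); Cl fac (chiral).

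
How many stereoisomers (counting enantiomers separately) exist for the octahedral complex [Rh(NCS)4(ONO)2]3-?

2

Working through the distinct placements yields 2 geometric isomers: ONO trans; ONO cis.
Each arrangement has an internal mirror plane or centre of symmetry, so none is chiral.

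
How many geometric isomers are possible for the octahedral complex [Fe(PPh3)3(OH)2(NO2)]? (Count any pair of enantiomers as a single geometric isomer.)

3

The distinct arrangements are (3 in all): PPh3 mer, OH cis; PPh3 mer, OH trans; PPh3 fac, OH cis.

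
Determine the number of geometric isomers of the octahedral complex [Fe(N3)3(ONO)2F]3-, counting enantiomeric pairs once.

3

The six octahedral sites form three mutually perpendicular trans pairs.
The distinct arrangements are (3 in all): N3 mer, ONO trans; N3 fac, ONO cis; N3 mer, ONO cis.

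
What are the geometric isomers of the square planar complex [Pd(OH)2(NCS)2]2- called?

cis and trans

The distinct arrangements are (2 in all): OH cis; OH trans.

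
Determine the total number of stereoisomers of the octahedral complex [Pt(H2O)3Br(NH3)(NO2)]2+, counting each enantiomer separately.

The six octahedral sites form three mutually perpendicular trans pairs.
Systematic placement gives 4 geometric isomers: H2O mer (3 arrangements); H2O fac (chiral).
One of these lacks any improper symmetry element and so occurs as an enantiomeric pair, giving 4 + 1 = 5 stereoisomers in total.

5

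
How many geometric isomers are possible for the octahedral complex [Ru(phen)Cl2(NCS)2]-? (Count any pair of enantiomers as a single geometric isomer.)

3

Each phen is bidentate and must span two cis positions.
Working through the distinct placements yields 3 geometric isomers: Cl trans, NCS cis; Cl cis, NCS cis (chiral); Cl cis, NCS trans.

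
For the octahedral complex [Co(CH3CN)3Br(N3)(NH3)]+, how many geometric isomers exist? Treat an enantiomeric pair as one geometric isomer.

4

Working through the distinct placements yields 4 geometric isomers: CH3CN mer (3 arrangements); CH3CN fac (chiral).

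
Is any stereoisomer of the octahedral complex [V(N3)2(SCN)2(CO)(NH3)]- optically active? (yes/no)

yes

Systematic placement gives 6 geometric isomers: N3 cis, SCN trans; N3 cis, SCN cis (3 arrangements, 2 chiral); N3 trans, SCN trans; N3 trans, SCN cis.
Of these, 2 lack any improper symmetry element and so occur as enantiomeric pairs, giving 6 + 2 = 8 stereoisomers in total.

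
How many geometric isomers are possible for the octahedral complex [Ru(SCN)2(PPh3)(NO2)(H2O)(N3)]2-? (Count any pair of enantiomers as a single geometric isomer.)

9

Placing the ligands in turn and identifying arrangements related by rotation or reflection leaves 9 distinct geometric isomers.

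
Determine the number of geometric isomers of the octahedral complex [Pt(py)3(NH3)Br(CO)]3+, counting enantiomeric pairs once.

The six octahedral sites form three mutually perpendicular trans pairs.
Working through the distinct placements yields 4 geometric isomers: py mer (3 arrangements); py fac (chiral).

4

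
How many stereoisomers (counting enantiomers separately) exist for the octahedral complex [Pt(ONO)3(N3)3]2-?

2

In an octahedral complex each vertex has one trans partner and four cis neighbours.
Systematic placement gives 2 geometric isomers: ONO mer; ONO fac.
Each arrangement has an internal mirror plane or centre of symmetry, so none is chiral.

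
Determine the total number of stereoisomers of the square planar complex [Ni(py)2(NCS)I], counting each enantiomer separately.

2

The distinct arrangements are (2 in all): py cis; py trans.
Each arrangement has an internal mirror plane or centre of symmetry, so none is chiral.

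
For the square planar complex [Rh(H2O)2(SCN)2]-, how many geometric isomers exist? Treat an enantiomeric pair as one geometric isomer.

2

The distinct arrangements are (2 in all): H2O cis; H2O trans.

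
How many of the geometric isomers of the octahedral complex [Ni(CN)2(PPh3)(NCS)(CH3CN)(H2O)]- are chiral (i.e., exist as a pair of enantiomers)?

6

Placing the ligands in turn and identifying arrangements related by rotation or reflection leaves 9 distinct geometric isomers.
Of these, 6 lack any improper symmetry element and so occur as enantiomeric pairs, giving 9 + 6 = 15 stereoisomers in total.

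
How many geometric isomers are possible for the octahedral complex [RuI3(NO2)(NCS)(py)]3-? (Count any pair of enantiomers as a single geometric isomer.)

4

An octahedron has six vertices in three trans pairs; every non-trans pair is cis.
Working through the distinct placements yields 4 geometric isomers: I mer (3 arrangements); I fac (chiral).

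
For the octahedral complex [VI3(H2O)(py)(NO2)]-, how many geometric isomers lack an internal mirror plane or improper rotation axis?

1

In an octahedral complex each vertex has one trans partner and four cis neighbours.
The distinct arrangements are (4 in all): I mer (3 arrangements); I fac (chiral).
One of these lacks any improper symmetry element and so occurs as an enantiomeric pair, giving 4 + 1 = 5 stereoisomers in total.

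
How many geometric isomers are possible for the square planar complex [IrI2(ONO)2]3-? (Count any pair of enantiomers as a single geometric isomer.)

2

A square has two trans pairs of vertices; adjacent vertices are cis.
Working through the distinct placements yields 2 geometric isomers: I cis; I trans.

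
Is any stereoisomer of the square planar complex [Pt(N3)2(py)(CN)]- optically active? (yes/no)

The distinct arrangements are (2 in all): N3 cis; N3 trans.
Each arrangement has an internal mirror plane or centre of symmetry, so none is chiral.

no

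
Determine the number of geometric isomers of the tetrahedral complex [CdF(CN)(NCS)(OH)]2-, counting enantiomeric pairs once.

Only one geometric arrangement is possible; it has no improper symmetry element, so it exists as a pair of enantiomers (2 stereoisomers).

1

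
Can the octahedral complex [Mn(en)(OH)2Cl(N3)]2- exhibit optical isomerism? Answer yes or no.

yes

An octahedron has six vertices in three trans pairs; every non-trans pair is cis.
Each en is bidentate and must span two cis positions.
Working through the distinct placements yields 4 geometric isomers: OH cis (3 arrangements, 2 chiral); OH trans.
Of these, 2 lack any improper symmetry element and so occur as enantiomeric pairs, giving 4 + 2 = 6 stereoisomers in total.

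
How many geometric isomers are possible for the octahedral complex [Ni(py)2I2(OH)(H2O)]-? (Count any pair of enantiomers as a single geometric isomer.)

6

The six octahedral sites form three mutually perpendicular trans pairs.
The distinct arrangements are (6 in all): py trans, I cis; py cis, I cis (3 arrangements, 2 chiral); py trans, I trans; py cis, I trans.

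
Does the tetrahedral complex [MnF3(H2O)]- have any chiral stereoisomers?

no

Only one geometric arrangement is possible.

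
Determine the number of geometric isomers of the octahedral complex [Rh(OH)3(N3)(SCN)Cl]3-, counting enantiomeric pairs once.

An octahedron has six vertices in three trans pairs; every non-trans pair is cis.
The distinct arrangements are (4 in all): OH mer (3 arrangements); OH fac (chiral).

4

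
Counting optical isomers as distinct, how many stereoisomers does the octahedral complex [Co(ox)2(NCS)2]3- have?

3

In an octahedral complex each vertex has one trans partner and four cis neighbours.
Each ox is bidentate and must span two cis positions.
Working through the distinct placements yields 2 geometric isomers: NCS trans; NCS cis (chiral).
One of these lacks any improper symmetry element and so occurs as an enantiomeric pair, giving 2 + 1 = 3 stereoisomers in total.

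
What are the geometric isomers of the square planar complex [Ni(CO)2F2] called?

A square has two trans pairs of vertices; adjacent vertices are cis.
Systematic placement gives 2 geometric isomers: CO cis; CO trans.

cis and trans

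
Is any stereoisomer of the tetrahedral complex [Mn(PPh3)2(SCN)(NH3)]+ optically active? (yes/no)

no

All four vertices of a tetrahedron are equivalent and mutually adjacent, so cis/trans isomerism cannot arise.
Only one geometric arrangement is possible.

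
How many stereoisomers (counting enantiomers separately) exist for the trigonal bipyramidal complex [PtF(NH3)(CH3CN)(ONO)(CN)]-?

20

A trigonal bipyramid has two axial and three equatorial sites, which are chemically inequivalent.
Systematic enumeration (placing each ligand type in turn and discarding arrangements equivalent by rotation or reflection) gives 10 geometric isomers.
Of these, 10 lack any improper symmetry element and so occur as enantiomeric pairs, giving 10 + 10 = 20 stereoisomers in total.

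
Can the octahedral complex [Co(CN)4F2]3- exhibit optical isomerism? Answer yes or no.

An octahedron has six vertices in three trans pairs; every non-trans pair is cis.
The distinct arrangements are (2 in all): F trans; F cis.
Each arrangement has an internal mirror plane or centre of symmetry, so none is chiral.

no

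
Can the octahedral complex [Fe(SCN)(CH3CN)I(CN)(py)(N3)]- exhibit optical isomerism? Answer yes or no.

yes

An octahedron has six vertices in three trans pairs; every non-trans pair is cis.
Exhaustive case analysis gives 15 geometric isomers.
Of these, 15 lack any improper symmetry element and so occur as enantiomeric pairs, giving 15 + 15 = 30 stereoisomers in total.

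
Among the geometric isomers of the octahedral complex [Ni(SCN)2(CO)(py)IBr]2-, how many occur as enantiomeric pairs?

6

An octahedron has six vertices in three trans pairs; every non-trans pair is cis.
Exhaustive case analysis gives 9 geometric isomers.
Of these, 6 lack any improper symmetry element and so occur as enantiomeric pairs, giving 9 + 6 = 15 stereoisomers in total.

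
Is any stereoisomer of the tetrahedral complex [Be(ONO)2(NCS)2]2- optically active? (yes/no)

In a tetrahedral complex all four positions are equivalent and every pair of ligands is adjacent — there is no cis/trans distinction.
Only one geometric arrangement is possible.

no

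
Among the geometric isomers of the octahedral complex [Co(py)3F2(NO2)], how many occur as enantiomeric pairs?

The six octahedral sites form three mutually perpendicular trans pairs.
Systematic placement gives 3 geometric isomers: py mer, F trans; py mer, F cis; py fac, F cis.
Each arrangement has an internal mirror plane or centre of symmetry, so none is chiral.

0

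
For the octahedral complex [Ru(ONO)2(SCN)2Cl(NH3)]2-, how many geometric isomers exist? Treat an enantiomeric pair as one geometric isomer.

In an octahedral complex each vertex has one trans partner and four cis neighbours.
Systematic placement gives 6 geometric isomers: ONO trans, SCN trans; ONO cis, SCN cis (3 arrangements, 2 chiral); ONO cis, SCN trans; ONO trans, SCN cis.

6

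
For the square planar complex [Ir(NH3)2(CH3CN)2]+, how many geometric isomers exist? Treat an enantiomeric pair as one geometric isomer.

2

A square has two trans pairs of vertices; adjacent vertices are cis.
Working through the distinct placements yields 2 geometric isomers: NH3 cis; NH3 trans.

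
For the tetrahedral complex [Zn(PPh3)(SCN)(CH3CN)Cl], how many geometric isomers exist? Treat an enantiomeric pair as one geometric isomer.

In a tetrahedral complex all four positions are equivalent and every pair of ligands is adjacent — there is no cis/trans distinction.
Only one geometric arrangement is possible; it has no improper symmetry element, so it exists as a pair of enantiomers (2 stereoisomers).

1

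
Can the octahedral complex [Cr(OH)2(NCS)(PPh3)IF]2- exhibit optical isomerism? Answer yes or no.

An octahedron has six vertices in three trans pairs; every non-trans pair is cis.
Placing the ligands in turn and identifying arrangements related by rotation or reflection leaves 9 distinct geometric isomers.
Of these, 6 lack any improper symmetry element and so occur as enantiomeric pairs, giving 9 + 6 = 15 stereoisomers in total.

yes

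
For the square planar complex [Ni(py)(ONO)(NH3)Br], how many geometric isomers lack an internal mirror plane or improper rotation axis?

0

A square has two trans pairs of vertices; adjacent vertices are cis.
Systematic placement gives 3 geometric isomers: (Br/ONO trans, NH3/py trans); (Br/py trans, NH3/ONO trans); (Br/NH3 trans, ONO/py trans).
Each arrangement has an internal mirror plane or centre of symmetry, so none is chiral.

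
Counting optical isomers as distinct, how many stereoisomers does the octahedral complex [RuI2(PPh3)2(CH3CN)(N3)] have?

In an octahedral complex each vertex has one trans partner and four cis neighbours.
The distinct arrangements are (6 in all): I cis, PPh3 trans; I cis, PPh3 cis (3 arrangements, 2 chiral); I trans, PPh3 trans; I trans, PPh3 cis.
Of these, 2 lack any improper symmetry element and so occur as enantiomeric pairs, giving 6 + 2 = 8 stereoisomers in total.

8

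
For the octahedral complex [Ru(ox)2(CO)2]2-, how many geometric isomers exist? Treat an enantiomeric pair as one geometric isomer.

Each ox is bidentate and must span two cis positions.
There are 2 geometric isomers: CO trans; CO cis (chiral).

2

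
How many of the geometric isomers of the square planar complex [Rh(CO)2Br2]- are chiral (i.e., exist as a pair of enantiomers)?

Systematic placement gives 2 geometric isomers: CO cis; CO trans.
Each arrangement has an internal mirror plane or centre of symmetry, so none is chiral.

0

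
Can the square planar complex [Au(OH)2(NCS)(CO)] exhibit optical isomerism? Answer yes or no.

In a square planar complex each vertex has one trans partner and two cis neighbours.
There are 2 geometric isomers: OH cis; OH trans.
Each arrangement has an internal mirror plane or centre of symmetry, so none is chiral.

no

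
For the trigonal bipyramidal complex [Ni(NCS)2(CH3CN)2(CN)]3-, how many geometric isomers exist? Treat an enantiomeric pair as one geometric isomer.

5

In a trigonal bipyramid the two axial positions differ from the three equatorial ones.
Placing the ligands in turn and identifying arrangements related by rotation or reflection leaves 5 distinct geometric isomers.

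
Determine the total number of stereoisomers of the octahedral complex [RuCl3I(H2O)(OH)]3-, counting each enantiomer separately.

In an octahedral complex each vertex has one trans partner and four cis neighbours.
The distinct arrangements are (4 in all): Cl mer (3 arrangements); Cl fac (chiral).
One of these lacks any improper symmetry element and so occurs as an enantiomeric pair, giving 4 + 1 = 5 stereoisomers in total.

5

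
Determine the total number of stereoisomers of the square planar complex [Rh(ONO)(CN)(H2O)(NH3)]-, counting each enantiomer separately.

3

Systematic placement gives 3 geometric isomers: (CN/NH3 trans, H2O/ONO trans); (CN/ONO trans, H2O/NH3 trans); (CN/H2O trans, NH3/ONO trans).
Each arrangement has an internal mirror plane or centre of symmetry, so none is chiral.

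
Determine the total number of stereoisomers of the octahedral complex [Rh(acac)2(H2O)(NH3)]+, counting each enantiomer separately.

3

The six octahedral sites form three mutually perpendicular trans pairs.
Each acac is bidentate and must span two cis positions.
The distinct arrangements are (2 in all): H2O and NH3 mutually trans; H2O and NH3 mutually cis (chiral).
One of these lacks any improper symmetry element and so occurs as an enantiomeric pair, giving 2 + 1 = 3 stereoisomers in total.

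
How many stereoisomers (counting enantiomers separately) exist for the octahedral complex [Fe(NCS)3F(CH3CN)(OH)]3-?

5

The distinct arrangements are (4 in all): NCS mer (3 arrangements); NCS fac (chiral).
One of these lacks any improper symmetry element and so occurs as an enantiomeric pair, giving 4 + 1 = 5 stereoisomers in total.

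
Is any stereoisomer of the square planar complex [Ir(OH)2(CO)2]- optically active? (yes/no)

In a square planar complex each vertex has one trans partner and two cis neighbours.
Systematic placement gives 2 geometric isomers: OH cis; OH trans.
Each arrangement has an internal mirror plane or centre of symmetry, so none is chiral.

no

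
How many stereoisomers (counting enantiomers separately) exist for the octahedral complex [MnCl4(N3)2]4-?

2

The six octahedral sites form three mutually perpendicular trans pairs.
The distinct arrangements are (2 in all): N3 trans; N3 cis.
Each arrangement has an internal mirror plane or centre of symmetry, so none is chiral.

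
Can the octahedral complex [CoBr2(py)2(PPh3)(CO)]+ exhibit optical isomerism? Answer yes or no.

yes

An octahedron has six vertices in three trans pairs; every non-trans pair is cis.
The distinct arrangements are (6 in all): Br trans, py trans; Br trans, py cis; Br cis, py trans; Br cis, py cis (3 arrangements, 2 chiral).
Of these, 2 lack any improper symmetry element and so occur as enantiomeric pairs, giving 6 + 2 = 8 stereoisomers in total.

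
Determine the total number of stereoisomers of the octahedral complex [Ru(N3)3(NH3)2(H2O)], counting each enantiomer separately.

3

There are 3 geometric isomers: N3 mer, NH3 trans; N3 fac, NH3 cis; N3 mer, NH3 cis.
Each arrangement has an internal mirror plane or centre of symmetry, so none is chiral.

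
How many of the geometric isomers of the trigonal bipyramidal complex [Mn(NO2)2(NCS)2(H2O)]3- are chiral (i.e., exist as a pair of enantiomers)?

Placing the ligands in turn and identifying arrangements related by rotation or reflection leaves 5 distinct geometric isomers.
One of these lacks any improper symmetry element and so occurs as an enantiomeric pair, giving 5 + 1 = 6 stereoisomers in total.

1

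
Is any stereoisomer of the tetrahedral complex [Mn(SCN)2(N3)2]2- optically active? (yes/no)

no

All four vertices of a tetrahedron are equivalent and mutually adjacent, so cis/trans isomerism cannot arise.
Only one geometric arrangement is possible.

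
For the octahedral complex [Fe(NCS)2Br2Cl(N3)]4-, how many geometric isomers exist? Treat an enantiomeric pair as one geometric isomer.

6

An octahedron has six vertices in three trans pairs; every non-trans pair is cis.
Working through the distinct placements yields 6 geometric isomers: NCS trans, Br trans; NCS cis, Br trans; NCS trans, Br cis; NCS cis, Br cis (3 arrangements, 2 chiral).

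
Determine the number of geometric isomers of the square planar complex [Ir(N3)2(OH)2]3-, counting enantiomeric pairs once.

A square has two trans pairs of vertices; adjacent vertices are cis.
There are 2 geometric isomers: N3 cis; N3 trans.

2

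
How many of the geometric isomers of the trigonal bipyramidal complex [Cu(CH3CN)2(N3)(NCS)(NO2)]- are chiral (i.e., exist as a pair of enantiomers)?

3

In a trigonal bipyramid the two axial positions differ from the three equatorial ones.
Placing the ligands in turn and identifying arrangements related by rotation or reflection leaves 7 distinct geometric isomers.
Of these, 3 lack any improper symmetry element and so occur as enantiomeric pairs, giving 7 + 3 = 10 stereoisomers in total.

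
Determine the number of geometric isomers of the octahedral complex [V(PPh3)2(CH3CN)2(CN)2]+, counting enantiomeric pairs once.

5

Working through the distinct placements yields 5 geometric isomers: PPh3 trans, CH3CN trans, CN trans; PPh3 cis, CH3CN trans, CN cis; PPh3 trans, CH3CN cis, CN cis; PPh3 cis, CH3CN cis, CN cis (chiral); PPh3 cis, CH3CN cis, CN trans.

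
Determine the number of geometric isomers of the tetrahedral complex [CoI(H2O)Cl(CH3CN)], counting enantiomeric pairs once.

1

Only one geometric arrangement is possible; it has no improper symmetry element, so it exists as a pair of enantiomers (2 stereoisomers).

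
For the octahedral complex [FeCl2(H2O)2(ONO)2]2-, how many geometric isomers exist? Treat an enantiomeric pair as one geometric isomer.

The six octahedral sites form three mutually perpendicular trans pairs.
Working through the distinct placements yields 5 geometric isomers: Cl trans, H2O trans, ONO trans; Cl trans, H2O cis, ONO cis; Cl cis, H2O cis, ONO trans; Cl cis, H2O cis, ONO cis (chiral); Cl cis, H2O trans, ONO cis.

5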